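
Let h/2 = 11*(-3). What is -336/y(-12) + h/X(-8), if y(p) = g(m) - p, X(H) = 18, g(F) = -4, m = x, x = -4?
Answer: -137/3 ≈ -45.667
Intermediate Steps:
m = -4
h = -66 (h = 2*(11*(-3)) = 2*(-33) = -66)
y(p) = -4 - p
-336/y(-12) + h/X(-8) = -336/(-4 - 1*(-12)) - 66/18 = -336/(-4 + 12) - 66*1/18 = -336/8 - 11/3 = -336*⅛ - 11/3 = -42 - 11/3 = -137/3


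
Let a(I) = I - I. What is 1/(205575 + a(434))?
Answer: 1/205575 ≈ 4.8644e-6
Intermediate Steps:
a(I) = 0
1/(205575 + a(434)) = 1/(205575 + 0) = 1/205575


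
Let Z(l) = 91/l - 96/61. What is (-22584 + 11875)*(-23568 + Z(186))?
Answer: 2863745446597/11346 ≈ 2.5240e+8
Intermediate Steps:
Z(l) = -96/61 + 91/l (Z(l) = 91/l - 96*1/61 = 91/l - 96/61 = -96/61 + 91/l)
(-22584 + 11875)*(-23568 + Z(186)) = (-22584 + 11875)*(-23568 + (-96/61 + 91/186)) = -10709*(-23568 + (-96/61 + 91*(1/186))) = -10709*(-23568 + (-96/61 + 91/186)) = -10709*(-23568 - 12305/11346) = -10709*(-267414833/11346) = 2863745446597/11346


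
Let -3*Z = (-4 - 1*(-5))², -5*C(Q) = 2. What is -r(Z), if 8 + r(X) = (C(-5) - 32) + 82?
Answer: -208/5 ≈ -41.600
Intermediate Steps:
C(Q) = -⅖ (C(Q) = -⅕*2 = -⅖)
Z = -⅓ (Z = -(-4 - 1*(-5))²/3 = -(-4 + 5)²/3 = -⅓*1² = -⅓*1 = -⅓ ≈ -0.33333)
r(X) = 208/5 (r(X) = -8 + ((-⅖ - 32) + 82) = -8 + (-162/5 + 82) = -8 + 248/5 = 208/5)
-r(Z) = -1*208/5 = -208/5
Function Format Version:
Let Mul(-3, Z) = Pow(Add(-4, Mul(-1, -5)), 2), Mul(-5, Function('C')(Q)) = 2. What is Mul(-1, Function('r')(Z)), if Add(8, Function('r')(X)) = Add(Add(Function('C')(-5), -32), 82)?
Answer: Rational(-208, 5) ≈ -41.600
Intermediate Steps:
Function('C')(Q) = Rational(-2, 5) (Function('C')(Q) = Mul(Rational(-1, 5), 2) = Rational(-2, 5))
Z = Rational(-1, 3) (Z = Mul(Rational(-1, 3), Pow(Add(-4, Mul(-1, -5)), 2)) = Mul(Rational(-1, 3), Pow(Add(-4, 5), 2)) = Mul(Rational(-1, 3), Pow(1, 2)) = Mul(Rational(-1, 3), 1) = Rational(-1, 3) ≈ -0.33333)
Function('r')(X) = Rational(208, 5) (Function('r')(X) = Add(-8, Add(Add(Rational(-2, 5), -32), 82)) = Add(-8, Add(Rational(-162, 5), 82)) = Add(-8, Rational(248, 5)) = Rational(208, 5))
Mul(-1, Function('r')(Z)) = Mul(-1, Rational(208, 5)) = Rational(-208, 5)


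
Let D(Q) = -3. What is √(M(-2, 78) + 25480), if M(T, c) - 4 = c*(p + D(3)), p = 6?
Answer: √25718 ≈ 160.37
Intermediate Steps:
M(T, c) = 4 + 3*c (M(T, c) = 4 + c*(6 - 3) = 4 + c*3 = 4 + 3*c)
√(M(-2, 78) + 25480) = √((4 + 3*78) + 25480) = √((4 + 234) + 25480) = √(238 + 25480) = √25718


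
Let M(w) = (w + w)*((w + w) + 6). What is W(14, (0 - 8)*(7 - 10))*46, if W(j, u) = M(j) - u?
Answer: 42688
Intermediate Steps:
M(w) = 2*w*(6 + 2*w) (M(w) = (2*w)*(2*w + 6) = (2*w)*(6 + 2*w) = 2*w*(6 + 2*w))
W(j, u) = -u + 4*j*(3 + j) (W(j, u) = 4*j*(3 + j) - u = -u + 4*j*(3 + j))
W(14, (0 - 8)*(7 - 10))*46 = (-(0 - 8)*(7 - 10) + 4*14*(3 + 14))*46 = (-(-8)*(-3) + 4*14*17)*46 = (-1*24 + 952)*46 = (-24 + 952)*46 = 928*46 = 42688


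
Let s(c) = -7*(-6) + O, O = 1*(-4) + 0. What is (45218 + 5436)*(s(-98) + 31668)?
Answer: 1606035724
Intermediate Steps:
O = -4 (O = -4 + 0 = -4)
s(c) = 38 (s(c) = -7*(-6) - 4 = 42 - 4 = 38)
(45218 + 5436)*(s(-98) + 31668) = (45218 + 5436)*(38 + 31668) = 50654*31706 = 1606035724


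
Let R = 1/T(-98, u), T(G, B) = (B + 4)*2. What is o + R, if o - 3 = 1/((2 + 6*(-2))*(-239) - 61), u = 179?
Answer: 2559937/852414 ≈ 3.0032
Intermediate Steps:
T(G, B) = 8 + 2*B (T(G, B) = (4 + B)*2 = 8 + 2*B)
o = 6988/2329 (o = 3 + 1/((2 + 6*(-2))*(-239) - 61) = 3 + 1/((2 - 12)*(-239) - 61) = 3 + 1/(-10*(-239) - 61) = 3 + 1/(2390 - 61) = 3 + 1/2329 = 6988/2329 ≈ 3.0004)
R = 1/366 (R = 1/(8 + 2*179) = 1/(8 + 358) = 1/366 ≈ 0.0027322)
o + R = 6988/2329 + 1/366 = 2559937/852414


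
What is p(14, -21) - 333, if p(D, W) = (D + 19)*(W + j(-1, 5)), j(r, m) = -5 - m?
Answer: -1356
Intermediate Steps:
p(D, W) = (-10 + W)*(19 + D) (p(D, W) = (D + 19)*(W + (-5 - 1*5)) = (19 + D)*(W + (-5 - 5)) = (19 + D)*(W - 10) = (19 + D)*(-10 + W) = (-10 + W)*(19 + D))
p(14, -21) - 333 = (-190 - 10*14 + 19*(-21) + 14*(-21)) - 333 = (-190 - 140 - 399 - 294) - 333 = -1023 - 333 = -1356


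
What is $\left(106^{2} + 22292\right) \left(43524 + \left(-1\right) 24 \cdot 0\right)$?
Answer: $1459272672$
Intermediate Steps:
$\left(106^{2} + 22292\right) \left(43524 + \left(-1\right) 24 \cdot 0\right) = \left(11236 + 22292\right) \left(43524 - 0\right) = 33528 \left(43524 + 0\right) = 33528 \cdot 43524 = 1459272672$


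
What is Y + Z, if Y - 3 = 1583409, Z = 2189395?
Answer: 3772807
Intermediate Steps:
Y = 1583412 (Y = 3 + 1583409 = 1583412)
Y + Z = 1583412 + 2189395 = 3772807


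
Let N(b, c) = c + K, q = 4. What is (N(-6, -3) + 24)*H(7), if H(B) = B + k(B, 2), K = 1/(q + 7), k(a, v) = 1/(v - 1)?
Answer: 1856/11 ≈ 168.73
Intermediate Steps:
k(a, v) = 1/(-1 + v)
K = 1/11 (K = 1/(4 + 7) = 1/11 ≈ 0.090909)
H(B) = 1 + B (H(B) = B + 1/(-1 + 2) = B + 1/1 = B + 1 = 1 + B)
N(b, c) = 1/11 + c (N(b, c) = c + 1/11 = 1/11 + c)
(N(-6, -3) + 24)*H(7) = ((1/11 - 3) + 24)*(1 + 7) = (-32/11 + 24)*8 = (232/11)*8 = 1856/11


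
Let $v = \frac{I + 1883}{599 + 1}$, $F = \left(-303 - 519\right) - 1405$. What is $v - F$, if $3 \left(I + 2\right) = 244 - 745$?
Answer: $\frac{668957}{300} \approx 2229.9$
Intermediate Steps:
$I = -169$ ($I = -2 + \frac{244 - 745}{3} = -2 + \frac{1}{3} \left(-501\right) = -2 - 167 = -169$)
$F = -2227$ ($F = -822 - 1405 = -2227$)
$v = \frac{857}{300}$ ($v = \frac{-169 + 1883}{599 + 1} = \frac{1714}{600} = 1714 \cdot \frac{1}{600} = \frac{857}{300} \approx 2.8567$)
$v - F = \frac{857}{300} - -2227 = \frac{857}{300} + 2227 = \frac{668957}{300}$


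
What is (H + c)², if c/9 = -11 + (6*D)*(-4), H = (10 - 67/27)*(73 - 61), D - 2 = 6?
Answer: 244328161/81 ≈ 3.0164e+6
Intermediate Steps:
D = 8 (D = 2 + 6 = 8)
H = 812/9 (H = (10 - 67*1/27)*12 = (10 - 67/27)*12 = (203/27)*12 = 812/9 ≈ 90.222)
c = -1827 (c = 9*(-11 + (6*8)*(-4)) = 9*(-11 + 48*(-4)) = 9*(-11 - 192) = 9*(-203) = -1827)
(H + c)² = (812/9 - 1827)² = (-15631/9)² = 244328161/81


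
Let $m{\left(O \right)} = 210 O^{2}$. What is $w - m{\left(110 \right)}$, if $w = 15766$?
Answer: $-2525234$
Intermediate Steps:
$w - m{\left(110 \right)} = 15766 - 210 \cdot 110^{2} = 15766 - 210 \cdot 12100 = 15766 - 2541000 = -2525234$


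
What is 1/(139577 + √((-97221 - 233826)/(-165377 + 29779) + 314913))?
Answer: 652633174/91091108047949 - 7*√118169240437542/2641642133390521 ≈ 7.1358e-6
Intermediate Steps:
1/(139577 + √((-97221 - 233826)/(-165377 + 29779) + 314913)) = 1/(139577 + √(-331047/(-135598) + 314913)) = 1/(139577 + √(-331047*(-1/135598) + 314913)) = 1/(139577 + √(331047/135598 + 314913)) = 1/(139577 + √(42701904021/135598)) = 1/(139577 + 7*√118169240437542/135598)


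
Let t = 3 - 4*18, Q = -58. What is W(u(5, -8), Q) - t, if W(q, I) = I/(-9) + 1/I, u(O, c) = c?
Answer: 39373/522 ≈ 75.427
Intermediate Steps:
t = -69 (t = 3 - 72 = -69)
W(q, I) = 1/I - I/9 (W(q, I) = I*(-⅑) + 1/I = -I/9 + 1/I = 1/I - I/9)
W(u(5, -8), Q) - t = (1/(-58) - ⅑*(-58)) - 1*(-69) = (-1/58 + 58/9) + 69 = 3355/522 + 69 = 39373/522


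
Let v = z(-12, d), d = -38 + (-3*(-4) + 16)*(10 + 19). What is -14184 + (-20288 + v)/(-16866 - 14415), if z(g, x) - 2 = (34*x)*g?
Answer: -147784542/10427 ≈ -14173.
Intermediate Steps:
d = 774 (d = -38 + (12 + 16)*29 = -38 + 28*29 = -38 + 812 = 774)
z(g, x) = 2 + 34*g*x (z(g, x) = 2 + (34*x)*g = 2 + 34*g*x)
v = -315790 (v = 2 + 34*(-12)*774 = 2 - 315792 = -315790)
-14184 + (-20288 + v)/(-16866 - 14415) = -14184 + (-20288 - 315790)/(-16866 - 14415) = -14184 - 336078/(-31281) = -14184 - 336078*(-1/31281) = -14184 + 112026/10427 = -147784542/10427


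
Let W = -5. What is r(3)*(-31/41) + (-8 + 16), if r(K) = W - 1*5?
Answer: 638/41 ≈ 15.561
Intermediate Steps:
r(K) = -10 (r(K) = -5 - 1*5 = -5 - 5 = -10)
r(3)*(-31/41) + (-8 + 16) = -(-310)/41 + (-8 + 16) = -(-310)/41 + 8 = -10*(-31/41) + 8 = 310/41 + 8 = 638/41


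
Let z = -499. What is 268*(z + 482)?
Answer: -4556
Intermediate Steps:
268*(z + 482) = 268*(-499 + 482) = 268*(-17) = -4556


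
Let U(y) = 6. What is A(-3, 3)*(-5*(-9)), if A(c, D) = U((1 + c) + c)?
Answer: 270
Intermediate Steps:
A(c, D) = 6
A(-3, 3)*(-5*(-9)) = 6*(-5*(-9)) = 6*45 = 270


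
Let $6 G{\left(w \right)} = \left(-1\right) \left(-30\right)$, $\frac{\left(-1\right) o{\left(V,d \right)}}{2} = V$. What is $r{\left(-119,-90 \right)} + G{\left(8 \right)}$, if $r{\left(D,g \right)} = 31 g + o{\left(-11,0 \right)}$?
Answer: $-2763$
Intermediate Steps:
$o{\left(V,d \right)} = - 2 V$
$r{\left(D,g \right)} = 22 + 31 g$ ($r{\left(D,g \right)} = 31 g - -22 = 31 g + 22 = 22 + 31 g$)
$G{\left(w \right)} = 5$ ($G{\left(w \right)} = \frac{\left(-1\right) \left(-30\right)}{6} = \frac{1}{6} \cdot 30 = 5$)
$r{\left(-119,-90 \right)} + G{\left(8 \right)} = \left(22 + 31 \left(-90\right)\right) + 5 = \left(22 - 2790\right) + 5 = -2768 + 5 = -2763$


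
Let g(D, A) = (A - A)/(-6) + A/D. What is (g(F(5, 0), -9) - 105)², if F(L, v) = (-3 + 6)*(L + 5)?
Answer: 1108809/100 ≈ 11088.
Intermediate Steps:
F(L, v) = 15 + 3*L (F(L, v) = 3*(5 + L) = 15 + 3*L)
g(D, A) = A/D (g(D, A) = 0*(-⅙) + A/D = 0 + A/D = A/D)
(g(F(5, 0), -9) - 105)² = (-9/(15 + 3*5) - 105)² = (-9/(15 + 15) - 105)² = (-9/30 - 105)² = (-9*1/30 - 105)² = (-3/10 - 105)² = (-1053/10)² = 1108809/100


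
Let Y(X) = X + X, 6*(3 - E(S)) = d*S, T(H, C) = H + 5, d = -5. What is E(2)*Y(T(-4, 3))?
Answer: 28/3 ≈ 9.3333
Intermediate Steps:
T(H, C) = 5 + H
E(S) = 3 + 5*S/6 (E(S) = 3 - (-5)*S/6 = 3 + 5*S/6)
Y(X) = 2*X
E(2)*Y(T(-4, 3)) = (3 + (⅚)*2)*(2*(5 - 4)) = (3 + 5/3)*(2*1) = (14/3)*2 = 28/3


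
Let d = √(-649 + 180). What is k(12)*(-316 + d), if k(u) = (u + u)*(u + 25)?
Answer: -280608 + 888*I*√469 ≈ -2.8061e+5 + 19231.0*I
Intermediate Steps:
k(u) = 2*u*(25 + u) (k(u) = (2*u)*(25 + u) = 2*u*(25 + u))
d = I*√469 (d = √(-469) = I*√469 ≈ 21.656*I)
k(12)*(-316 + d) = (2*12*(25 + 12))*(-316 + I*√469) = (2*12*37)*(-316 + I*√469) = 888*(-316 + I*√469) = -280608 + 888*I*√469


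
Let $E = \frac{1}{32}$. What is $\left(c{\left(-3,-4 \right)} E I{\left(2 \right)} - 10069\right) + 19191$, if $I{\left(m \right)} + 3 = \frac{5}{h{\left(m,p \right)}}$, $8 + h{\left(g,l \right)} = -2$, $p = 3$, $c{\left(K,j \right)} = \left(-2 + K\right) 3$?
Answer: $\frac{583913}{64} \approx 9123.6$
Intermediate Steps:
$c{\left(K,j \right)} = -6 + 3 K$
$E = \frac{1}{32} \approx 0.03125$
$h{\left(g,l \right)} = -10$ ($h{\left(g,l \right)} = -8 - 2 = -10$)
$I{\left(m \right)} = - \frac{7}{2}$ ($I{\left(m \right)} = -3 + \frac{5}{-10} = -3 + 5 \left(- \frac{1}{10}\right) = -3 - \frac{1}{2} = - \frac{7}{2}$)
$\left(c{\left(-3,-4 \right)} E I{\left(2 \right)} - 10069\right) + 19191 = \left(\left(-6 + 3 \left(-3\right)\right) \frac{1}{32} \left(- \frac{7}{2}\right) - 10069\right) + 19191 = \left(\left(-6 - 9\right) \frac{1}{32} \left(- \frac{7}{2}\right) - 10069\right) + 19191 = \left(\left(-15\right) \frac{1}{32} \left(- \frac{7}{2}\right) - 10069\right) + 19191 = \left(\left(- \frac{15}{32}\right) \left(- \frac{7}{2}\right) - 10069\right) + 19191 = \left(\frac{105}{64} - 10069\right) + 19191 = - \frac{644311}{64} + 19191 = \frac{583913}{64}$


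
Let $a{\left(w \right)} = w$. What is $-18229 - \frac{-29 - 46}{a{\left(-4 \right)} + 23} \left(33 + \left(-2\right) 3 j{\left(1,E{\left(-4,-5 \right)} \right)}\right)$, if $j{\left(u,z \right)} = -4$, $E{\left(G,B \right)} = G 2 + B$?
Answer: $-18004$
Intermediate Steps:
$E{\left(G,B \right)} = B + 2 G$ ($E{\left(G,B \right)} = 2 G + B = B + 2 G$)
$-18229 - \frac{-29 - 46}{a{\left(-4 \right)} + 23} \left(33 + \left(-2\right) 3 j{\left(1,E{\left(-4,-5 \right)} \right)}\right) = -18229 - \frac{-29 - 46}{-4 + 23} \left(33 + \left(-2\right) 3 \left(-4\right)\right) = -18229 - - \frac{75}{19} \left(33 - -24\right) = -18229 - \left(-75\right) \frac{1}{19} \left(33 + 24\right) = -18229 - \left(- \frac{75}{19}\right) 57 = -18229 - -225 = -18229 + 225 = -18004$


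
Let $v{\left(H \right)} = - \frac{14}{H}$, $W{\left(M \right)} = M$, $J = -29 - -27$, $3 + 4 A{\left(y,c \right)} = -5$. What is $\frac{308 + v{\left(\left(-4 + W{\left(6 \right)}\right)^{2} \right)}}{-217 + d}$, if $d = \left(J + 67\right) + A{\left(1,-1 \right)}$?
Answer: $- \frac{87}{44} \approx -1.9773$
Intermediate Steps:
$A{\left(y,c \right)} = -2$ ($A{\left(y,c \right)} = - \frac{3}{4} + \frac{1}{4} \left(-5\right) = - \frac{3}{4} - \frac{5}{4} = -2$)
$J = -2$ ($J = -29 + 27 = -2$)
$d = 63$ ($d = \left(-2 + 67\right) - 2 = 65 - 2 = 63$)
$\frac{308 + v{\left(\left(-4 + W{\left(6 \right)}\right)^{2} \right)}}{-217 + d} = \frac{308 - \frac{14}{\left(-4 + 6\right)^{2}}}{-217 + 63} = \frac{308 - \frac{14}{2^{2}}}{-154} = \left(308 - \frac{14}{4}\right) \left(- \frac{1}{154}\right) = \left(308 - \frac{7}{2}\right) \left(- \frac{1}{154}\right) = \frac{609}{2} \left(- \frac{1}{154}\right) = - \frac{87}{44}$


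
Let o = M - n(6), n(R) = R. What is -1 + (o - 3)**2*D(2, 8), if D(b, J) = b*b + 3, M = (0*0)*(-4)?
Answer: 566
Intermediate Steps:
M = 0 (M = 0*(-4) = 0)
D(b, J) = 3 + b**2 (D(b, J) = b**2 + 3 = 3 + b**2)
o = -6 (o = 0 - 1*6 = 0 - 6 = -6)
-1 + (o - 3)**2*D(2, 8) = -1 + (-6 - 3)**2*(3 + 2**2) = -1 + (-9)**2*(3 + 4) = -1 + 81*7 = -1 + 567 = 566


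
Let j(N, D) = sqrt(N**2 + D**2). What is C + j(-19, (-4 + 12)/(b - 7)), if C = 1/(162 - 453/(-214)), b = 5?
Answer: 214/35121 + sqrt(377) ≈ 19.423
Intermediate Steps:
j(N, D) = sqrt(D**2 + N**2)
C = 214/35121 (C = 1/(162 - 453*(-1/214)) = 1/(162 + 453/214) = 1/(35121/214) = 214/35121 ≈ 0.0060932)
C + j(-19, (-4 + 12)/(b - 7)) = 214/35121 + sqrt(((-4 + 12)/(5 - 7))**2 + (-19)**2) = 214/35121 + sqrt((8/(-2))**2 + 361) = 214/35121 + sqrt((8*(-1/2))**2 + 361) = 214/35121 + sqrt((-4)**2 + 361) = 214/35121 + sqrt(16 + 361) = 214/35121 + sqrt(377)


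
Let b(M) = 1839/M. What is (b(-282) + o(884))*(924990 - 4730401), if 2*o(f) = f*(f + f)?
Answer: -279531225574161/94 ≈ -2.9737e+12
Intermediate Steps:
o(f) = f**2 (o(f) = (f*(f + f))/2 = (f*(2*f))/2 = (2*f**2)/2 = f**2)
(b(-282) + o(884))*(924990 - 4730401) = (1839/(-282) + 884**2)*(924990 - 4730401) = (1839*(-1/282) + 781456)*(-3805411) = (-613/94 + 781456)*(-3805411) = (73456251/94)*(-3805411) = -279531225574161/94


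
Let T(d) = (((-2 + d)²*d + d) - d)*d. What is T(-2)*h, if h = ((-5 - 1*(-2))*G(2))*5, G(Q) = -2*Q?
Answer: 3840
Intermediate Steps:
h = 60 (h = ((-5 - 1*(-2))*(-2*2))*5 = ((-5 + 2)*(-4))*5 = -3*(-4)*5 = 12*5 = 60)
T(d) = d²*(-2 + d)² (T(d) = ((d*(-2 + d)² + d) - d)*d = ((d + d*(-2 + d)²) - d)*d = (d*(-2 + d)²)*d = d²*(-2 + d)²)
T(-2)*h = ((-2)²*(-2 - 2)²)*60 = (4*(-4)²)*60 = (4*16)*60 = 64*60 = 3840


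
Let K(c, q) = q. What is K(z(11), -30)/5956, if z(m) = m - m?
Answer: -15/2978 ≈ -0.0050369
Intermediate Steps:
z(m) = 0
K(z(11), -30)/5956 = -30/5956 = -30*1/5956 = -15/2978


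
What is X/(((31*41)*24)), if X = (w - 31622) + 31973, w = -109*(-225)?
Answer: 2073/2542 ≈ 0.81550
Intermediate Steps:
w = 24525
X = 24876 (X = (24525 - 31622) + 31973 = -7097 + 31973 = 24876)
X/(((31*41)*24)) = 24876/(((31*41)*24)) = 24876/((1271*24)) = 24876/30504 = 24876*(1/30504) = 2073/2542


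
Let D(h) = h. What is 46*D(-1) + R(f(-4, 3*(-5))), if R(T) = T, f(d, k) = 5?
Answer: -41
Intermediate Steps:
46*D(-1) + R(f(-4, 3*(-5))) = 46*(-1) + 5 = -46 + 5 = -41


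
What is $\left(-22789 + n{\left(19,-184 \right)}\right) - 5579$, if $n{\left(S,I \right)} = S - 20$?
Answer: $-28369$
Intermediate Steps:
$n{\left(S,I \right)} = -20 + S$ ($n{\left(S,I \right)} = S - 20 = -20 + S$)
$\left(-22789 + n{\left(19,-184 \right)}\right) - 5579 = \left(-22789 + \left(-20 + 19\right)\right) - 5579 = \left(-22789 - 1\right) - 5579 = -22790 - 5579 = -28369$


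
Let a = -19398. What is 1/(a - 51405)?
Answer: -1/70803 ≈ -1.4124e-5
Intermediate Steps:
1/(a - 51405) = 1/(-19398 - 51405) = 1/(-70803) = -1/70803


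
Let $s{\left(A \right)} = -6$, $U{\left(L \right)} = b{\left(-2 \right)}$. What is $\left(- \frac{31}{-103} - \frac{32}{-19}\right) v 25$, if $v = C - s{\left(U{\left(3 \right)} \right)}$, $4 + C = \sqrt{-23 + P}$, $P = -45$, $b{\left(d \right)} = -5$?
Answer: $\frac{194250}{1957} + \frac{194250 i \sqrt{17}}{1957} \approx 99.259 + 409.26 i$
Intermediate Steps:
$U{\left(L \right)} = -5$
$C = -4 + 2 i \sqrt{17}$ ($C = -4 + \sqrt{-23 - 45} = -4 + \sqrt{-68} = -4 + 2 i \sqrt{17} \approx -4.0 + 8.2462 i$)
$v = 2 + 2 i \sqrt{17}$ ($v = \left(-4 + 2 i \sqrt{17}\right) - -6 = \left(-4 + 2 i \sqrt{17}\right) + 6 = 2 + 2 i \sqrt{17} \approx 2.0 + 8.2462 i$)
$\left(- \frac{31}{-103} - \frac{32}{-19}\right) v 25 = \left(- \frac{31}{-103} - \frac{32}{-19}\right) \left(2 + 2 i \sqrt{17}\right) 25 = \left(\left(-31\right) \left(- \frac{1}{103}\right) - - \frac{32}{19}\right) \left(2 + 2 i \sqrt{17}\right) 25 = \left(\frac{31}{103} + \frac{32}{19}\right) \left(2 + 2 i \sqrt{17}\right) 25 = \frac{3885 \left(2 + 2 i \sqrt{17}\right)}{1957} \cdot 25 = \left(\frac{7770}{1957} + \frac{7770 i \sqrt{17}}{1957}\right) 25 = \frac{194250}{1957} + \frac{194250 i \sqrt{17}}{1957}$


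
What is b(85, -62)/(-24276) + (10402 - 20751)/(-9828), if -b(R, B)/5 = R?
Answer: 89429/83538 ≈ 1.0705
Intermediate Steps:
b(R, B) = -5*R
b(85, -62)/(-24276) + (10402 - 20751)/(-9828) = -5*85/(-24276) + (10402 - 20751)/(-9828) = -425*(-1/24276) - 10349*(-1/9828) = 25/1428 + 10349/9828 = 89429/83538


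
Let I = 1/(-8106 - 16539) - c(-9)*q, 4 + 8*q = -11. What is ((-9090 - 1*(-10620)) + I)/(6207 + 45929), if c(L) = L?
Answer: 298327717/10279133760 ≈ 0.029023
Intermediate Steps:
q = -15/8 (q = -½ + (⅛)*(-11) = -½ - 11/8 = -15/8 ≈ -1.8750)
I = -3327083/197160 (I = 1/(-8106 - 16539) - (-9)*(-15)/8 = 1/(-24645) - 1*135/8 = -1/24645 - 135/8 = -3327083/197160 ≈ -16.875)
((-9090 - 1*(-10620)) + I)/(6207 + 45929) = ((-9090 - 1*(-10620)) - 3327083/197160)/(6207 + 45929) = ((-9090 + 10620) - 3327083/197160)/52136 = (1530 - 3327083/197160)*(1/52136) = (298327717/197160)*(1/52136) = 298327717/10279133760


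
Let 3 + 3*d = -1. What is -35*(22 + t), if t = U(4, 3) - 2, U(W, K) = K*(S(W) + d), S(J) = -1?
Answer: -455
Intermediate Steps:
d = -4/3 (d = -1 + (⅓)*(-1) = -1 - ⅓ = -4/3 ≈ -1.3333)
U(W, K) = -7*K/3 (U(W, K) = K*(-1 - 4/3) = K*(-7/3) = -7*K/3)
t = -9 (t = -7/3*3 - 2 = -7 - 2 = -9)
-35*(22 + t) = -35*(22 - 9) = -35*13 = -455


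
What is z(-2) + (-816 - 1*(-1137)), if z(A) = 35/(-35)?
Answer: 320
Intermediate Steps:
z(A) = -1 (z(A) = 35*(-1/35) = -1)
z(-2) + (-816 - 1*(-1137)) = -1 + (-816 - 1*(-1137)) = -1 + (-816 + 1137) = -1 + 321 = 320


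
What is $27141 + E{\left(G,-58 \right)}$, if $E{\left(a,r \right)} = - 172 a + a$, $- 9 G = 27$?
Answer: $27654$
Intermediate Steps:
$G = -3$ ($G = \left(- \frac{1}{9}\right) 27 = -3$)
$E{\left(a,r \right)} = - 171 a$
$27141 + E{\left(G,-58 \right)} = 27141 - -513 = 27141 + 513 = 27654$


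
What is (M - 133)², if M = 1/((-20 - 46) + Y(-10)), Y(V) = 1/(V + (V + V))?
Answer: 69433831009/3924361 ≈ 17693.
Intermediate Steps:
Y(V) = 1/(3*V) (Y(V) = 1/(V + 2*V) = 1/(3*V))
M = -30/1981 (M = 1/((-20 - 46) + (⅓)/(-10)) = 1/(-66 + (⅓)*(-⅒)) = 1/(-66 - 1/30) = 1/(-1981/30) = -30/1981 ≈ -0.015144)
(M - 133)² = (-30/1981 - 133)² = (-263503/1981)² = 69433831009/3924361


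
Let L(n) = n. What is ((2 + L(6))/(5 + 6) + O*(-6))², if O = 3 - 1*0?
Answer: 36100/121 ≈ 298.35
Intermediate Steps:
O = 3 (O = 3 + 0 = 3)
((2 + L(6))/(5 + 6) + O*(-6))² = ((2 + 6)/(5 + 6) + 3*(-6))² = (8/11 - 18)² = (-190/11)² = 36100/121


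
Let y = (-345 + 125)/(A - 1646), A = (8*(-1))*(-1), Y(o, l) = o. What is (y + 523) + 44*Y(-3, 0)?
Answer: 320339/819 ≈ 391.13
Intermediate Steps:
A = 8 (A = -8*(-1) = 8)
y = 110/819 (y = (-345 + 125)/(8 - 1646) = -220/(-1638) = -220*(-1/1638) = 110/819 ≈ 0.13431)
(y + 523) + 44*Y(-3, 0) = (110/819 + 523) + 44*(-3) = 428447/819 - 132 = 320339/819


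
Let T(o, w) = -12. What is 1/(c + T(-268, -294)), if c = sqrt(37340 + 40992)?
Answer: 3/19547 + sqrt(19583)/39094 ≈ 0.0037330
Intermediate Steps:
c = 2*sqrt(19583) (c = sqrt(78332) = 2*sqrt(19583) ≈ 279.88)
1/(c + T(-268, -294)) = 1/(2*sqrt(19583) - 12) = 1/(-12 + 2*sqrt(19583))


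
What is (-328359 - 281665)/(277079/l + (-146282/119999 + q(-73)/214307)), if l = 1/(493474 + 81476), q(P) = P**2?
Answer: -15687758871746632/4096827458097450205747 ≈ -3.8292e-6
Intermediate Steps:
l = 1/574950 ≈ 1.7393e-6
(-328359 - 281665)/(277079/l + (-146282/119999 + q(-73)/214307)) = (-328359 - 281665)/(277079/(1/574950) + (-146282/119999 + (-73)**2/214307)) = -610024/(277079*574950 + (-146282*1/119999 + 5329*(1/214307))) = -610024/(159306571050 + (-146282/119999 + 5329/214307)) = -610024/(159306571050 - 30709781903/25716625693) = -610024/4096827458097450205747/25716625693 = -610024*25716625693/4096827458097450205747 = -15687758871746632/4096827458097450205747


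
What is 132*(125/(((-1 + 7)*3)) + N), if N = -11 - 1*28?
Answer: -12694/3 ≈ -4231.3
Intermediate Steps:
N = -39 (N = -11 - 28 = -39)
132*(125/(((-1 + 7)*3)) + N) = 132*(125/(((-1 + 7)*3)) - 39) = 132*(125/((6*3)) - 39) = 132*(125/18 - 39) = 132*(-577/18) = -12694/3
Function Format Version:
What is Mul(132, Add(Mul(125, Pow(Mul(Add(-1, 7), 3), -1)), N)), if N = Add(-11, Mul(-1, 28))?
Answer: Rational(-12694, 3) ≈ -4231.3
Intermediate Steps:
N = -39 (N = Add(-11, -28) = -39)
Mul(132, Add(Mul(125, Pow(Mul(Add(-1, 7), 3), -1)), N)) = Mul(132, Add(Mul(125, Pow(Mul(Add(-1, 7), 3), -1)), -39)) = Mul(132, Add(Mul(125, Pow(Mul(6, 3), -1)), -39)) = Mul(132, Add(Mul(125, Pow(18, -1)), -39)) = Mul(132, Add(Mul(125, Rational(1, 18)), -39)) = Mul(132, Add(Rational(125, 18), -39)) = Mul(132, Rational(-577, 18)) = Rational(-12694, 3)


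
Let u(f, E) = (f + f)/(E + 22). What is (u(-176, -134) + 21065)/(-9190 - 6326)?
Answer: -49159/36204 ≈ -1.3578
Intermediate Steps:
u(f, E) = 2*f/(22 + E) (u(f, E) = (2*f)/(22 + E) = 2*f/(22 + E))
(u(-176, -134) + 21065)/(-9190 - 6326) = (2*(-176)/(22 - 134) + 21065)/(-9190 - 6326) = (2*(-176)/(-112) + 21065)/(-15516) = (2*(-176)*(-1/112) + 21065)*(-1/15516) = (22/7 + 21065)*(-1/15516) = (147477/7)*(-1/15516) = -49159/36204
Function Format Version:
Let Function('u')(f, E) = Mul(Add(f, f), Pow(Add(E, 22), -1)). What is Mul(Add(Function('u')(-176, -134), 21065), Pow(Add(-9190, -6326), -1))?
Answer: Rational(-49159, 36204) ≈ -1.3578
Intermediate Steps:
Function('u')(f, E) = Mul(2, f, Pow(Add(22, E), -1)) (Function('u')(f, E) = Mul(Mul(2, f), Pow(Add(22, E), -1)) = Mul(2, f, Pow(Add(22, E), -1)))
Mul(Add(Function('u')(-176, -134), 21065), Pow(Add(-9190, -6326), -1)) = Mul(Add(Mul(2, -176, Pow(Add(22, -134), -1)), 21065), Pow(Add(-9190, -6326), -1)) = Mul(Add(Mul(2, -176, Pow(-112, -1)), 21065), Pow(-15516, -1)) = Mul(Add(Mul(2, -176, Rational(-1, 112)), 21065), Rational(-1, 15516)) = Mul(Add(Rational(22, 7), 21065), Rational(-1, 15516)) = Mul(Rational(147477, 7), Rational(-1, 15516)) = Rational(-49159, 36204)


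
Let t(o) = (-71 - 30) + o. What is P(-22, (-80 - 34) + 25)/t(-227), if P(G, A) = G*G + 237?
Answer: -721/328 ≈ -2.1982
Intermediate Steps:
t(o) = -101 + o
P(G, A) = 237 + G² (P(G, A) = G² + 237 = 237 + G²)
P(-22, (-80 - 34) + 25)/t(-227) = (237 + (-22)²)/(-101 - 227) = (237 + 484)/(-328) = 721*(-1/328) = -721/328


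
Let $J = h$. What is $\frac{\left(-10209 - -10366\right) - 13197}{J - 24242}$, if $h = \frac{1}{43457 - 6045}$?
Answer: $\frac{487852480}{906941703} \approx 0.53791$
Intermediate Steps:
$h = \frac{1}{37412} \approx 2.6729 \cdot 10^{-5}$
$J = \frac{1}{37412} \approx 2.6729 \cdot 10^{-5}$
$\frac{\left(-10209 - -10366\right) - 13197}{J - 24242} = \frac{\left(-10209 - -10366\right) - 13197}{\frac{1}{37412} - 24242} = \frac{\left(-10209 + 10366\right) - 13197}{- \frac{906941703}{37412}} = \left(157 - 13197\right) \left(- \frac{37412}{906941703}\right) = \left(-13040\right) \left(- \frac{37412}{906941703}\right) = \frac{487852480}{906941703}$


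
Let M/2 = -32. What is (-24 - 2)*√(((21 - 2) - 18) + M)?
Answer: -78*I*√7 ≈ -206.37*I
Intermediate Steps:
M = -64 (M = 2*(-32) = -64)
(-24 - 2)*√(((21 - 2) - 18) + M) = (-24 - 2)*√(((21 - 2) - 18) - 64) = -26*√((19 - 18) - 64) = -26*√(1 - 64) = -78*I*√7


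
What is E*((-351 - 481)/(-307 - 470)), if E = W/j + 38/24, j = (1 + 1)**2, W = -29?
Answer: -14144/2331 ≈ -6.0678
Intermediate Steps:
j = 4 (j = 2**2 = 4)
E = -17/3 (E = -29/4 + 38/24 = -29*1/4 + 38*(1/24) = -29/4 + 19/12 = -17/3 ≈ -5.6667)
E*((-351 - 481)/(-307 - 470)) = -17*(-351 - 481)/(3*(-307 - 470)) = -(-14144)/(3*(-777)) = -(-14144)*(-1)/(3*777) = -17/3*832/777 = -14144/2331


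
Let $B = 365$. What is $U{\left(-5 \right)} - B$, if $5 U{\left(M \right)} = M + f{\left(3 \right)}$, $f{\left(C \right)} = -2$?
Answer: $- \frac{1832}{5} \approx -366.4$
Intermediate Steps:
$U{\left(M \right)} = - \frac{2}{5} + \frac{M}{5}$ ($U{\left(M \right)} = \frac{M - 2}{5} = \frac{-2 + M}{5} = - \frac{2}{5} + \frac{M}{5}$)
$U{\left(-5 \right)} - B = \left(- \frac{2}{5} + \frac{1}{5} \left(-5\right)\right) - 365 = \left(- \frac{2}{5} - 1\right) - 365 = - \frac{7}{5} - 365 = - \frac{1832}{5}$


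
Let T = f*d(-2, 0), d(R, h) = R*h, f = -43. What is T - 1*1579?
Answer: -1579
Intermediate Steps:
T = 0 (T = -(-86)*0 = -43*0 = 0)
T - 1*1579 = 0 - 1*1579 = 0 - 1579 = -1579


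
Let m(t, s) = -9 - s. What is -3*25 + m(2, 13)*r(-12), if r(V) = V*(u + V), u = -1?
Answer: -3507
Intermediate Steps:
r(V) = V*(-1 + V)
-3*25 + m(2, 13)*r(-12) = -3*25 + (-9 - 1*13)*(-12*(-1 - 12)) = -75 + (-9 - 13)*(-12*(-13)) = -75 - 22*156 = -75 - 3432 = -3507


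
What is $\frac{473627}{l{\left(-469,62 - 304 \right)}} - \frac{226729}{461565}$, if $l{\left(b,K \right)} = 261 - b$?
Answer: $\frac{43688826817}{67388490} \approx 648.31$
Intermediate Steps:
$\frac{473627}{l{\left(-469,62 - 304 \right)}} - \frac{226729}{461565} = \frac{473627}{261 - -469} - \frac{226729}{461565} = \frac{473627}{261 + 469} - \frac{226729}{461565} = \frac{473627}{730} - \frac{226729}{461565} = \frac{43688826817}{67388490}$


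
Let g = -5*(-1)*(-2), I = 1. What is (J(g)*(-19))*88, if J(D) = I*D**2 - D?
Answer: -183920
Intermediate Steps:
g = -10 (g = 5*(-2) = -10)
J(D) = D**2 - D (J(D) = 1*D**2 - D = D**2 - D)
(J(g)*(-19))*88 = (-10*(-1 - 10)*(-19))*88 = (-10*(-11)*(-19))*88 = (110*(-19))*88 = -2090*88 = -183920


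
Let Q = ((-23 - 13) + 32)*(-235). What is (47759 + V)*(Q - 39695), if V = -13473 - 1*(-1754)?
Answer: -1396730200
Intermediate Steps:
Q = 940 (Q = (-36 + 32)*(-235) = -4*(-235) = 940)
V = -11719 (V = -13473 + 1754 = -11719)
(47759 + V)*(Q - 39695) = (47759 - 11719)*(940 - 39695) = 36040*(-38755) = -1396730200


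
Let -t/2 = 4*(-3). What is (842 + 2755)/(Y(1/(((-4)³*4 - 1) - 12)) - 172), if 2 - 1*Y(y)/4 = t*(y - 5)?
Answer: 967593/85100 ≈ 11.370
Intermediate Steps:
t = 24 (t = -8*(-3) = -2*(-12) = 24)
Y(y) = 488 - 96*y (Y(y) = 8 - 96*(y - 5) = 8 - 96*(-5 + y) = 8 - 4*(-120 + 24*y) = 8 + (480 - 96*y) = 488 - 96*y)
(842 + 2755)/(Y(1/(((-4)³*4 - 1) - 12)) - 172) = (842 + 2755)/((488 - 96/(((-4)³*4 - 1) - 12)) - 172) = 3597/((488 - 96/((-64*4 - 1) - 12)) - 172) = 3597/((488 - 96/((-256 - 1) - 12)) - 172) = 3597/((488 - 96/(-257 - 12)) - 172) = 3597/((488 - 96/(-269)) - 172) = 3597/((488 - 96*(-1/269)) - 172) = 3597/((488 + 96/269) - 172) = 3597/(131368/269 - 172) = 3597/(85100/269) = 3597*(269/85100) = 967593/85100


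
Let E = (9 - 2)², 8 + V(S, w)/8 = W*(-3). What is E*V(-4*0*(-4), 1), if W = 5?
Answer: -9016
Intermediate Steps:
V(S, w) = -184 (V(S, w) = -64 + 8*(5*(-3)) = -64 + 8*(-15) = -64 - 120 = -184)
E = 49 (E = 7² = 49)
E*V(-4*0*(-4), 1) = 49*(-184) = -9016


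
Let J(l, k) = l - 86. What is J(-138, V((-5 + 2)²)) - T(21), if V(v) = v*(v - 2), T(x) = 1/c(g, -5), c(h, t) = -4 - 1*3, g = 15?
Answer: -1567/7 ≈ -223.86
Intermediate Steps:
c(h, t) = -7 (c(h, t) = -4 - 3 = -7)
T(x) = -⅐ (T(x) = 1/(-7) = -⅐)
V(v) = v*(-2 + v)
J(l, k) = -86 + l
J(-138, V((-5 + 2)²)) - T(21) = (-86 - 138) - 1*(-⅐) = -224 + ⅐ = -1567/7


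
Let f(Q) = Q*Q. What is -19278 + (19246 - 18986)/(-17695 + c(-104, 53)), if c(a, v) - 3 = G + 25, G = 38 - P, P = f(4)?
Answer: -68032114/3529 ≈ -19278.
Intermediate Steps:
f(Q) = Q²
P = 16 (P = 4² = 16)
G = 22 (G = 38 - 1*16 = 38 - 16 = 22)
c(a, v) = 50 (c(a, v) = 3 + (22 + 25) = 3 + 47 = 50)
-19278 + (19246 - 18986)/(-17695 + c(-104, 53)) = -19278 + (19246 - 18986)/(-17695 + 50) = -19278 + 260/(-17645) = -19278 + 260*(-1/17645) = -19278 - 52/3529 = -68032114/3529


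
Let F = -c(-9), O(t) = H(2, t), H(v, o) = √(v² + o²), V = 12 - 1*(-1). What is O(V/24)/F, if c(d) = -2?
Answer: √2473/48 ≈ 1.0360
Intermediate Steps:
V = 13 (V = 12 + 1 = 13)
H(v, o) = √(o² + v²)
O(t) = √(4 + t²) (O(t) = √(t² + 2²) = √(t² + 4) = √(4 + t²))
F = 2 (F = -1*(-2) = 2)
O(V/24)/F = √(4 + (13/24)²)/2 = √(4 + (13*(1/24))²)*(½) = √(4 + (13/24)²)*(½) = √(4 + 169/576)*(½) = √(2473/576)*(½) = (√2473/24)*(½) = √2473/48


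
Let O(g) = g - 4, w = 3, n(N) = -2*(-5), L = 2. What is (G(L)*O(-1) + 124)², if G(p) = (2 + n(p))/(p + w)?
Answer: 12544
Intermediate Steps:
n(N) = 10
G(p) = 12/(3 + p) (G(p) = (2 + 10)/(p + 3) = 12/(3 + p))
O(g) = -4 + g
(G(L)*O(-1) + 124)² = ((12/(3 + 2))*(-4 - 1) + 124)² = ((12/5)*(-5) + 124)² = (-12 + 124)² = 112² = 12544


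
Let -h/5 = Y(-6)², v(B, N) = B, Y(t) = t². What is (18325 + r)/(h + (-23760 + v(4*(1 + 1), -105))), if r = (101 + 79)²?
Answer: -50725/30232 ≈ -1.6779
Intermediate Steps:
h = -6480 (h = -5*((-6)²)² = -5*36² = -5*1296 = -6480)
r = 32400 (r = 180² = 32400)
(18325 + r)/(h + (-23760 + v(4*(1 + 1), -105))) = (18325 + 32400)/(-6480 + (-23760 + 4*(1 + 1))) = 50725/(-6480 + (-23760 + 4*2)) = 50725/(-6480 + (-23760 + 8)) = 50725/(-6480 - 23752) = 50725/(-30232) = 50725*(-1/30232) = -50725/30232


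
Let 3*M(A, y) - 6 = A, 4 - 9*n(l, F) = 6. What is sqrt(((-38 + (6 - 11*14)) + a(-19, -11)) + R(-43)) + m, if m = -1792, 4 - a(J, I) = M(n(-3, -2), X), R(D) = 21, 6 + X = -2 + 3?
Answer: -1792 + I*sqrt(13197)/9 ≈ -1792.0 + 12.764*I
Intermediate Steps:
X = -5 (X = -6 + (-2 + 3) = -6 + 1 = -5)
n(l, F) = -2/9 (n(l, F) = 4/9 - 1/9*6 = 4/9 - 2/3 = -2/9)
M(A, y) = 2 + A/3
a(J, I) = 56/27 (a(J, I) = 4 - (2 + (1/3)*(-2/9)) = 4 - (2 - 2/27) = 4 - 1*52/27 = 4 - 52/27 = 56/27)
sqrt(((-38 + (6 - 11*14)) + a(-19, -11)) + R(-43)) + m = sqrt(((-38 + (6 - 11*14)) + 56/27) + 21) - 1792 = sqrt(((-38 + (6 - 154)) + 56/27) + 21) - 1792 = sqrt(((-38 - 148) + 56/27) + 21) - 1792 = sqrt((-186 + 56/27) + 21) - 1792 = sqrt(-4966/27 + 21) - 1792 = sqrt(-4399/27) - 1792 = I*sqrt(13197)/9 - 1792 = -1792 + I*sqrt(13197)/9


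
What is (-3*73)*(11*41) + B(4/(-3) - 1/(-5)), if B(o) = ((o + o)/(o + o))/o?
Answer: -1679088/17 ≈ -98770.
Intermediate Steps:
B(o) = 1/o (B(o) = ((2*o)/((2*o)))/o = ((2*o)*(1/(2*o)))/o = 1/o)
(-3*73)*(11*41) + B(4/(-3) - 1/(-5)) = (-3*73)*(11*41) + 1/(4/(-3) - 1/(-5)) = -219*451 + 1/(4*(-⅓) - 1*(-⅕)) = -98769 + 1/(-4/3 + ⅕) = -98769 + 1/(-17/15) = -98769 - 15/17 = -1679088/17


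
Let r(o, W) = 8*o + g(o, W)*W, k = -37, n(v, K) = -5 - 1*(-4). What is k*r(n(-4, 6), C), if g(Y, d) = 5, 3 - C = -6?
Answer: -1369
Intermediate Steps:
n(v, K) = -1 (n(v, K) = -5 + 4 = -1)
C = 9 (C = 3 - 1*(-6) = 3 + 6 = 9)
r(o, W) = 5*W + 8*o (r(o, W) = 8*o + 5*W = 5*W + 8*o)
k*r(n(-4, 6), C) = -37*(5*9 + 8*(-1)) = -37*(45 - 8) = -37*37 = -1369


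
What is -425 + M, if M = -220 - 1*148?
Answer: -793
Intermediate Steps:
M = -368 (M = -220 - 148 = -368)
-425 + M = -425 - 368 = -793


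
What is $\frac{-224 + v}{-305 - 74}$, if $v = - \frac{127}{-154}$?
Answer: $\frac{34369}{58366} \approx 0.58885$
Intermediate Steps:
$v = \frac{127}{154}$ ($v = \left(-127\right) \left(- \frac{1}{154}\right) = \frac{127}{154} \approx 0.82468$)
$\frac{-224 + v}{-305 - 74} = \frac{-224 + \frac{127}{154}}{-305 - 74} = - \frac{34369}{154 \left(-379\right)} = \left(- \frac{34369}{154}\right) \left(- \frac{1}{379}\right) = \frac{34369}{58366}$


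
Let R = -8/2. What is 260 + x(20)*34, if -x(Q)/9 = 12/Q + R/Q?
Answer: 688/5 ≈ 137.60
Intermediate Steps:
R = -4 (R = -8*1/2 = -4)
x(Q) = -72/Q (x(Q) = -9*(12/Q - 4/Q) = -72/Q)
260 + x(20)*34 = 260 - 72/20*34 = 260 - 72*1/20*34 = 260 - 18/5*34 = 260 - 612/5 = 688/5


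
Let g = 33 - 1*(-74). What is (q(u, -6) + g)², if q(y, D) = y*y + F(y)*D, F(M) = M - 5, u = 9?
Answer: 26896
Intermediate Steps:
F(M) = -5 + M
q(y, D) = y² + D*(-5 + y) (q(y, D) = y*y + (-5 + y)*D = y² + D*(-5 + y))
g = 107 (g = 33 + 74 = 107)
(q(u, -6) + g)² = ((9² - 6*(-5 + 9)) + 107)² = ((81 - 6*4) + 107)² = ((81 - 24) + 107)² = (57 + 107)² = 164² = 26896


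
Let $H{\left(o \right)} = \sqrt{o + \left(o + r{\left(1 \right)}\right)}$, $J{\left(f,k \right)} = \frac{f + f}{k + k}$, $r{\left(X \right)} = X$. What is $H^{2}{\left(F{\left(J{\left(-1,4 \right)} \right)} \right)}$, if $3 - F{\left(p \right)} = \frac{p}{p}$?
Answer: $5$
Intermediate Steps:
$J{\left(f,k \right)} = \frac{f}{k}$ ($J{\left(f,k \right)} = \frac{2 f}{2 k} = 2 f \frac{1}{2 k} = \frac{f}{k}$)
$F{\left(p \right)} = 2$ ($F{\left(p \right)} = 3 - \frac{p}{p} = 3 - 1 = 2$)
$H{\left(o \right)} = \sqrt{1 + 2 o}$ ($H{\left(o \right)} = \sqrt{o + \left(o + 1\right)} = \sqrt{o + \left(1 + o\right)} = \sqrt{1 + 2 o}$)
$H^{2}{\left(F{\left(J{\left(-1,4 \right)} \right)} \right)} = \left(\sqrt{1 + 2 \cdot 2}\right)^{2} = \left(\sqrt{1 + 4}\right)^{2} = \left(\sqrt{5}\right)^{2} = 5$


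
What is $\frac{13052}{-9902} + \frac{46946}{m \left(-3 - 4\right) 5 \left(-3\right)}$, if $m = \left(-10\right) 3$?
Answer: $- \frac{126493273}{7797825} \approx -16.222$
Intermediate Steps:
$m = -30$
$\frac{13052}{-9902} + \frac{46946}{m \left(-3 - 4\right) 5 \left(-3\right)} = \frac{13052}{-9902} + \frac{46946}{- 30 \left(-3 - 4\right) 5 \left(-3\right)} = 13052 \left(- \frac{1}{9902}\right) + \frac{46946}{- 30 \left(\left(-7\right) 5\right) \left(-3\right)} = - \frac{6526}{4951} + \frac{46946}{\left(-30\right) \left(-35\right) \left(-3\right)} = - \frac{6526}{4951} + \frac{46946}{1050 \left(-3\right)} = - \frac{6526}{4951} + \frac{46946}{-3150} = - \frac{6526}{4951} + 46946 \left(- \frac{1}{3150}\right) = - \frac{6526}{4951} - \frac{23473}{1575} = - \frac{126493273}{7797825}$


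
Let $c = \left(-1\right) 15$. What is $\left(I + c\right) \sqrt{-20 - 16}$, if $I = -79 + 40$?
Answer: $- 324 i \approx - 324.0 i$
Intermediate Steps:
$c = -15$
$I = -39$
$\left(I + c\right) \sqrt{-20 - 16} = \left(-39 - 15\right) \sqrt{-20 - 16} = - 54 \sqrt{-36} = - 54 \cdot 6 i = - 324 i$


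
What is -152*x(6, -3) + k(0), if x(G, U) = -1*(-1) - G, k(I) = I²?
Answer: 760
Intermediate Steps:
x(G, U) = 1 - G
-152*x(6, -3) + k(0) = -152*(1 - 1*6) + 0² = -152*(1 - 6) + 0 = -152*(-5) + 0 = 760 + 0 = 760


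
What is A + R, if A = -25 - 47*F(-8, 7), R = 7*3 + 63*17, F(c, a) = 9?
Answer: 644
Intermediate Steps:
R = 1092 (R = 21 + 1071 = 1092)
A = -448 (A = -25 - 47*9 = -25 - 423 = -448)
A + R = -448 + 1092 = 644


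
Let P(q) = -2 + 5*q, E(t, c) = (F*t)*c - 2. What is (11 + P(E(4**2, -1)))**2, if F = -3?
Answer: 57121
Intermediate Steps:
E(t, c) = -2 - 3*c*t (E(t, c) = (-3*t)*c - 2 = -3*c*t - 2 = -2 - 3*c*t)
(11 + P(E(4**2, -1)))**2 = (11 + (-2 + 5*(-2 - 3*(-1)*4**2)))**2 = (11 + (-2 + 5*(-2 - 3*(-1)*16)))**2 = (11 + (-2 + 5*(-2 + 48)))**2 = (11 + (-2 + 5*46))**2 = (11 + (-2 + 230))**2 = (11 + 228)**2 = 239**2 = 57121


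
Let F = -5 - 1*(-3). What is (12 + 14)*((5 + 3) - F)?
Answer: 260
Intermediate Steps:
F = -2 (F = -5 + 3 = -2)
(12 + 14)*((5 + 3) - F) = (12 + 14)*((5 + 3) - 1*(-2)) = 26*(8 + 2) = 26*10 = 260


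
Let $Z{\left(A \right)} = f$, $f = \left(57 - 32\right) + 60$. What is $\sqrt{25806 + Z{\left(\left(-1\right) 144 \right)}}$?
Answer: $\sqrt{25891} \approx 160.91$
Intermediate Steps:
$f = 85$ ($f = 25 + 60 = 85$)
$Z{\left(A \right)} = 85$
$\sqrt{25806 + Z{\left(\left(-1\right) 144 \right)}} = \sqrt{25806 + 85} = \sqrt{25891}$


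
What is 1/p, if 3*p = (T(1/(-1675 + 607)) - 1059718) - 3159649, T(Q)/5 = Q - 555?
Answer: -3204/4509247661 ≈ -7.1054e-7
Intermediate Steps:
T(Q) = -2775 + 5*Q (T(Q) = 5*(Q - 555) = 5*(-555 + Q) = -2775 + 5*Q)
p = -4509247661/3204 (p = (((-2775 + 5/(-1675 + 607)) - 1059718) - 3159649)/3 = (((-2775 + 5/(-1068)) - 1059718) - 3159649)/3 = (((-2775 + 5*(-1/1068)) - 1059718) - 3159649)/3 = (((-2775 - 5/1068) - 1059718) - 3159649)/3 = ((-2963705/1068 - 1059718) - 3159649)/3 = (-1134742529/1068 - 3159649)/3 = (⅓)*(-4509247661/1068) = -4509247661/3204 ≈ -1.4074e+6)
1/p = 1/(-4509247661/3204) = -3204/4509247661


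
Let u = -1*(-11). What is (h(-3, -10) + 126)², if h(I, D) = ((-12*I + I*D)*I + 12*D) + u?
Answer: 32761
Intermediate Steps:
u = 11
h(I, D) = 11 + 12*D + I*(-12*I + D*I) (h(I, D) = ((-12*I + I*D)*I + 12*D) + 11 = ((-12*I + D*I)*I + 12*D) + 11 = (I*(-12*I + D*I) + 12*D) + 11 = (12*D + I*(-12*I + D*I)) + 11 = 11 + 12*D + I*(-12*I + D*I))
(h(-3, -10) + 126)² = ((11 - 12*(-3)² + 12*(-10) - 10*(-3)²) + 126)² = ((11 - 12*9 - 120 - 10*9) + 126)² = ((11 - 108 - 120 - 90) + 126)² = (-307 + 126)² = (-181)² = 32761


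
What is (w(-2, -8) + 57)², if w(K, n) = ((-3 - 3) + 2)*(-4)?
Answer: 5329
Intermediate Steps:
w(K, n) = 16 (w(K, n) = (-6 + 2)*(-4) = -4*(-4) = 16)
(w(-2, -8) + 57)² = (16 + 57)² = 73² = 5329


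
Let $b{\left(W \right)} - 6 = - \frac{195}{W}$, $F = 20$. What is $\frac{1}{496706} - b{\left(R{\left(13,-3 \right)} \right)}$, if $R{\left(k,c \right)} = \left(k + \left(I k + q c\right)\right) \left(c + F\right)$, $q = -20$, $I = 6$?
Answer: $- \frac{444317975}{75002606} \approx -5.924$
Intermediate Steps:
$R{\left(k,c \right)} = \left(20 + c\right) \left(- 20 c + 7 k\right)$ ($R{\left(k,c \right)} = \left(k - \left(- 6 k + 20 c\right)\right) \left(c + 20\right) = \left(k - \left(- 6 k + 20 c\right)\right) \left(20 + c\right) = \left(- 20 c + 7 k\right) \left(20 + c\right) = \left(20 + c\right) \left(- 20 c + 7 k\right)$)
$b{\left(W \right)} = 6 - \frac{195}{W}$
$\frac{1}{496706} - b{\left(R{\left(13,-3 \right)} \right)} = \frac{1}{496706} - \left(6 - \frac{195}{\left(-400\right) \left(-3\right) - 20 \left(-3\right)^{2} + 140 \cdot 13 + 7 \left(-3\right) 13}\right) = \frac{1}{496706} - \left(6 - \frac{195}{1200 - 180 + 1820 - 273}\right) = \frac{1}{496706} - \left(6 - \frac{195}{2567}\right) = \frac{1}{496706} - \frac{15207}{2567} = - \frac{444317975}{75002606}$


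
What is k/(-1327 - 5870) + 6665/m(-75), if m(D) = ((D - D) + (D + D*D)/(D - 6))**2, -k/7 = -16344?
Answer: -23772846957/1642115500 ≈ -14.477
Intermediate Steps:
k = 114408 (k = -7*(-16344) = 114408)
m(D) = (D + D**2)**2/(-6 + D)**2 (m(D) = (0 + (D + D**2)/(-6 + D))**2 = ((D + D**2)/(-6 + D))**2 = (D + D**2)**2/(-6 + D)**2)
k/(-1327 - 5870) + 6665/m(-75) = 114408/(-1327 - 5870) + 6665/(((-75)**2*(1 - 75)**2/(-6 - 75)**2)) = 114408/(-7197) + 6665/((5625*(-74)**2/(-81)**2)) = 114408*(-1/7197) + 6665/((5625*5476*(1/6561))) = -38136/2399 + 6665/(3422500/729) = -38136/2399 + 6665*(729/3422500) = -38136/2399 + 971757/684500 = -23772846957/1642115500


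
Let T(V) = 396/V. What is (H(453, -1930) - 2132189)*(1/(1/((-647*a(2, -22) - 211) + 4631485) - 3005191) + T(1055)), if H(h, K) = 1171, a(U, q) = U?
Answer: -11741757683667204787712/14679242808618845 ≈ -7.9989e+5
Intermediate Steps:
(H(453, -1930) - 2132189)*(1/(1/((-647*a(2, -22) - 211) + 4631485) - 3005191) + T(1055)) = (1171 - 2132189)*(1/(1/((-647*2 - 211) + 4631485) - 3005191) + 396/1055) = -2131018*(1/(1/((-1294 - 211) + 4631485) - 3005191) + 396*(1/1055)) = -2131018*(1/(1/(-1505 + 4631485) - 3005191) + 396/1055) = -2131018*(1/(1/4629980 - 3005191) + 396/1055) = -2131018*(1/(-13913974226179/4629980) + 396/1055) = -2131018*(-4629980/13913974226179 + 396/1055) = -2131018*5509928908937984/14679242808618845 = -11741757683667204787712/14679242808618845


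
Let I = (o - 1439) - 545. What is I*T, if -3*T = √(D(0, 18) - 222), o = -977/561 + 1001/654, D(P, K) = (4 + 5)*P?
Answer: 242665031*I*√222/366894 ≈ 9854.7*I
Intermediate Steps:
D(P, K) = 9*P
o = -25799/122298 (o = -977*1/561 + 1001*(1/654) = -977/561 + 1001/654 = -25799/122298 ≈ -0.21095)
T = -I*√222/3 (T = -√(9*0 - 222)/3 = -√(0 - 222)/3 = -I*√222/3 ≈ -4.9666*I)
I = -242665031/122298 (I = (-25799/122298 - 1439) - 545 = -176012621/122298 - 545 = -242665031/122298 ≈ -1984.2)
I*T = -(-242665031)*I*√222/366894 = 242665031*I*√222/366894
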